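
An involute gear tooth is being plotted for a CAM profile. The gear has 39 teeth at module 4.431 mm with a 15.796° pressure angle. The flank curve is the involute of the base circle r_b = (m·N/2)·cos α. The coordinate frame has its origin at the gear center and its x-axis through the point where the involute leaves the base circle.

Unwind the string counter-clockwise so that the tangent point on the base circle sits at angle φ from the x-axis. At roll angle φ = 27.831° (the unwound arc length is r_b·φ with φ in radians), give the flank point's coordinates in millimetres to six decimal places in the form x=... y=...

x=92.379039 y=3.101944

pitch radius r_p = m·N/2 = 4.431·39/2 = 86.404500
base radius r_b = r_p·cos α = 86.404500·cos 15.796° = 83.141607
roll angle φ = 27.831° = 0.48574258 rad
x = r_b·(cos φ + φ·sin φ) = 83.141607·(0.88432851 + 0.48574258·0.46686518) = 92.379039
y = r_b·(sin φ − φ·cos φ) = 83.141607·(0.46686518 − 0.48574258·0.88432851) = 3.101944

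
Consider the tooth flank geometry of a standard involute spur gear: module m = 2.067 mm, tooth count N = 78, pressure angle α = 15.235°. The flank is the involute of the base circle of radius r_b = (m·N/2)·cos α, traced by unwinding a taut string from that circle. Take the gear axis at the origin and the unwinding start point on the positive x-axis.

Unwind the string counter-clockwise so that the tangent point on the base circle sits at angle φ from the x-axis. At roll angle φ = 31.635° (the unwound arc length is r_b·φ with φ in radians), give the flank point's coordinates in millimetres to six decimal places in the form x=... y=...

x=88.747297 y=4.232376

pitch radius r_p = m·N/2 = 2.067·78/2 = 80.613000
base radius r_b = r_p·cos α = 80.613000·cos 15.235° = 77.779949
roll angle φ = 31.635° = 0.55213491 rad
x = r_b·(cos φ + φ·sin φ) = 77.779949·(0.85140669 + 0.55213491·0.52450610) = 88.747297
y = r_b·(sin φ − φ·cos φ) = 77.779949·(0.52450610 − 0.55213491·0.85140669) = 4.232376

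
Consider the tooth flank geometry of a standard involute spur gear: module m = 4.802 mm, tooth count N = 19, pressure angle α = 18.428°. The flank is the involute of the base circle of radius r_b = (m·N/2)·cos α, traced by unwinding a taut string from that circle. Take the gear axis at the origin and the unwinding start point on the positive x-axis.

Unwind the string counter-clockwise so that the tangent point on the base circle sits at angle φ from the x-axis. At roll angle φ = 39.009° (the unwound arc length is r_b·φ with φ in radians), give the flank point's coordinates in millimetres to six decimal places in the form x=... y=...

x=52.177780 y=4.345338

pitch radius r_p = m·N/2 = 4.802·19/2 = 45.619000
base radius r_b = r_p·cos α = 45.619000·cos 18.428° = 43.279733
roll angle φ = 39.009° = 0.68083549 rad
x = r_b·(cos φ + φ·sin φ) = 43.279733·(0.77704710 + 0.68083549·0.62944246) = 52.177780
y = r_b·(sin φ − φ·cos φ) = 43.279733·(0.62944246 − 0.68083549·0.77704710) = 4.345338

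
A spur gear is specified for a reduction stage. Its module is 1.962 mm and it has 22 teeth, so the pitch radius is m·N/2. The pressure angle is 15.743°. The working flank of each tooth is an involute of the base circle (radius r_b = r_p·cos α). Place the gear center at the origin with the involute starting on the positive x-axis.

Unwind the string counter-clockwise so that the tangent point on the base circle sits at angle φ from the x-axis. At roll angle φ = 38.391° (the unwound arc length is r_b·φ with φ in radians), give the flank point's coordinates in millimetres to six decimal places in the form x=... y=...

pitch radius r_p = m·N/2 = 1.962·22/2 = 21.582000
base radius r_b = r_p·cos α = 21.582000·cos 15.743° = 20.772424
roll angle φ = 38.391° = 0.67004935 rad
x = r_b·(cos φ + φ·sin φ) = 20.772424·(0.78379102 + 0.67004935·0.62102467) = 24.925002
y = r_b·(sin φ − φ·cos φ) = 20.772424·(0.62102467 − 0.67004935·0.78379102) = 1.990954

x=24.925002 y=1.990954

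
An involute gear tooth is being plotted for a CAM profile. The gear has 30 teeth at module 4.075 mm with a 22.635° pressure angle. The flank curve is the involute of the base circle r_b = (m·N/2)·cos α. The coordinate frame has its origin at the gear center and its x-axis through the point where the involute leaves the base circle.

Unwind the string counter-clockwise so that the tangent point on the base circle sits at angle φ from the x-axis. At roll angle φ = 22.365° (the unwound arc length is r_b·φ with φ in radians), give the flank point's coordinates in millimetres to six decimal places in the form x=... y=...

pitch radius r_p = m·N/2 = 4.075·30/2 = 61.125000
base radius r_b = r_p·cos α = 61.125000·cos 22.635° = 56.416865
roll angle φ = 22.365° = 0.39034289 rad
x = r_b·(cos φ + φ·sin φ) = 56.416865·(0.92477864 + 0.39034289·0.38050553) = 60.552575
y = r_b·(sin φ − φ·cos φ) = 56.416865·(0.38050553 − 0.39034289·0.92477864) = 1.101526

x=60.552575 y=1.101526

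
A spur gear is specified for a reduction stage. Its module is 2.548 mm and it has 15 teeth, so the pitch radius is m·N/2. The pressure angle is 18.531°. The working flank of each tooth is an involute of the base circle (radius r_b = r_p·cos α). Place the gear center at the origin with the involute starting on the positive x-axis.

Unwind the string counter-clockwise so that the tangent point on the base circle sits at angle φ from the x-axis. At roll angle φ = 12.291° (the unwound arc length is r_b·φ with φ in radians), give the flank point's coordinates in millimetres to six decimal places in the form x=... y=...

pitch radius r_p = m·N/2 = 2.548·15/2 = 19.110000
base radius r_b = r_p·cos α = 19.110000·cos 18.531° = 18.119182
roll angle φ = 12.291° = 0.21451842 rad
x = r_b·(cos φ + φ·sin φ) = 18.119182·(0.97707903 + 0.21451842·0.21287691) = 18.531303
y = r_b·(sin φ − φ·cos φ) = 18.119182·(0.21287691 − 0.21451842·0.97707903) = 0.059349

x=18.531303 y=0.059349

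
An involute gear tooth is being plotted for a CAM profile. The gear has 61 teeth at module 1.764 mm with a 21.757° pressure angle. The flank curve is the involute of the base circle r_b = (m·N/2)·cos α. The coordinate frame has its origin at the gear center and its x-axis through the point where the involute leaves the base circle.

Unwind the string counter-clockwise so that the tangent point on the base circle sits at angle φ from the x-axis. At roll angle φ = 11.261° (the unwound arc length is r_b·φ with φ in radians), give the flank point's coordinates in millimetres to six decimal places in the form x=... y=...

pitch radius r_p = m·N/2 = 1.764·61/2 = 53.802000
base radius r_b = r_p·cos α = 53.802000·cos 21.757° = 49.969375
roll angle φ = 11.261° = 0.19654153 rad
x = r_b·(cos φ + φ·sin φ) = 49.969375·(0.98074781 + 0.19654153·0.19527862) = 50.925198
y = r_b·(sin φ − φ·cos φ) = 49.969375·(0.19527862 − 0.19654153·0.98074781) = 0.125970

x=50.925198 y=0.125970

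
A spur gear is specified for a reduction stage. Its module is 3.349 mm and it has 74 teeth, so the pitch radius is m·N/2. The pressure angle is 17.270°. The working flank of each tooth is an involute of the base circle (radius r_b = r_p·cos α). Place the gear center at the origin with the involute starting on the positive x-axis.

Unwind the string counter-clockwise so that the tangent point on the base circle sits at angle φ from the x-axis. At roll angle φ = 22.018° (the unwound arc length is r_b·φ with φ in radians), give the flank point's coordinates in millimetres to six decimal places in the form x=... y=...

x=126.743634 y=2.205462

pitch radius r_p = m·N/2 = 3.349·74/2 = 123.913000
base radius r_b = r_p·cos α = 123.913000·cos 17.270° = 118.326553
roll angle φ = 22.018° = 0.38428659 rad
x = r_b·(cos φ + φ·sin φ) = 118.326553·(0.92706612 + 0.38428659·0.37489786) = 126.743634
y = r_b·(sin φ − φ·cos φ) = 118.326553·(0.37489786 − 0.38428659·0.92706612) = 2.205462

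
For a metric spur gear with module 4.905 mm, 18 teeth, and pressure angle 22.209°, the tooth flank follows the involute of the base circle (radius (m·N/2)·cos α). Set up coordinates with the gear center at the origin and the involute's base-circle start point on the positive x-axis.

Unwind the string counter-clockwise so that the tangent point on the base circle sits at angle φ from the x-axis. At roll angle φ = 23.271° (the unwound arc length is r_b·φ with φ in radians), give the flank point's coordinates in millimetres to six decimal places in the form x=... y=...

x=44.103184 y=0.897798

pitch radius r_p = m·N/2 = 4.905·18/2 = 44.145000
base radius r_b = r_p·cos α = 44.145000·cos 22.209° = 40.869936
roll angle φ = 23.271° = 0.40615557 rad
x = r_b·(cos φ + φ·sin φ) = 40.869936·(0.91864647 + 0.40615557·0.39508058) = 44.103184
y = r_b·(sin φ − φ·cos φ) = 40.869936·(0.39508058 − 0.40615557·0.91864647) = 0.897798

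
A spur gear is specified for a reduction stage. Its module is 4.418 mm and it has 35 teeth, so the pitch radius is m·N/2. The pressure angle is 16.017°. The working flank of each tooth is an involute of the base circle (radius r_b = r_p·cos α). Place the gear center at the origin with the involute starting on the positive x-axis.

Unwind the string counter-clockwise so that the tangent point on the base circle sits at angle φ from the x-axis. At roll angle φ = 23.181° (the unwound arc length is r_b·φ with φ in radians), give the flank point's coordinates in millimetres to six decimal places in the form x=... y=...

x=80.149136 y=1.613802

pitch radius r_p = m·N/2 = 4.418·35/2 = 77.315000
base radius r_b = r_p·cos α = 77.315000·cos 16.017° = 74.313622
roll angle φ = 23.181° = 0.40458477 rad
x = r_b·(cos φ + φ·sin φ) = 74.313622·(0.91926592 + 0.40458477·0.39363709) = 80.149136
y = r_b·(sin φ − φ·cos φ) = 74.313622·(0.39363709 − 0.40458477·0.91926592) = 1.613802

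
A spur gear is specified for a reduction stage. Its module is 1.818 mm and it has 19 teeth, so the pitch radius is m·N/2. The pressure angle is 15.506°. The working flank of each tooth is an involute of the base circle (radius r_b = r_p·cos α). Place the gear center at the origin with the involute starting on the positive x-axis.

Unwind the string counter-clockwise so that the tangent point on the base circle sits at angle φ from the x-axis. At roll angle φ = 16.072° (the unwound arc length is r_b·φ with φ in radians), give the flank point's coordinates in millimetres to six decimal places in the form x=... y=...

x=17.284311 y=0.121483

pitch radius r_p = m·N/2 = 1.818·19/2 = 17.271000
base radius r_b = r_p·cos α = 17.271000·cos 15.506° = 16.642378
roll angle φ = 16.072° = 0.28050932 rad
x = r_b·(cos φ + φ·sin φ) = 16.642378·(0.96091456 + 0.28050932·0.27684509) = 17.284311
y = r_b·(sin φ − φ·cos φ) = 16.642378·(0.27684509 − 0.28050932·0.96091456) = 0.121483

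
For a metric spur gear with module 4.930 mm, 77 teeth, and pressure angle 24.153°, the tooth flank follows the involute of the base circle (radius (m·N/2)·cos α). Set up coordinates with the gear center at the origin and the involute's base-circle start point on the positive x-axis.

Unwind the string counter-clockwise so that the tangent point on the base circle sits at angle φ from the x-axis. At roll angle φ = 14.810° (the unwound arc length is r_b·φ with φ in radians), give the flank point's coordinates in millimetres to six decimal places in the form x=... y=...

x=178.878123 y=0.990356

pitch radius r_p = m·N/2 = 4.930·77/2 = 189.805000
base radius r_b = r_p·cos α = 189.805000·cos 24.153° = 173.188725
roll angle φ = 14.810° = 0.25848326 rad
x = r_b·(cos φ + φ·sin φ) = 173.188725·(0.96677879 + 0.25848326·0.25561450) = 178.878123
y = r_b·(sin φ − φ·cos φ) = 173.188725·(0.25561450 − 0.25848326·0.96677879) = 0.990356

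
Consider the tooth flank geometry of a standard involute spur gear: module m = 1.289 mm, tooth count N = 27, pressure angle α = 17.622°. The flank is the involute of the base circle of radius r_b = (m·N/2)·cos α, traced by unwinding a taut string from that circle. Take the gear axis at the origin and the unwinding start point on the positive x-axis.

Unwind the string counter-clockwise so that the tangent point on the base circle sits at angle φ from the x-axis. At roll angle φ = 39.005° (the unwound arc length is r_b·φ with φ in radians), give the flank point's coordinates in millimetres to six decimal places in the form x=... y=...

x=19.994072 y=1.664651

pitch radius r_p = m·N/2 = 1.289·27/2 = 17.401500
base radius r_b = r_p·cos α = 17.401500·cos 17.622° = 16.584926
roll angle φ = 39.005° = 0.68076567 rad
x = r_b·(cos φ + φ·sin φ) = 16.584926·(0.77709104 + 0.68076567·0.62938821) = 19.994072
y = r_b·(sin φ − φ·cos φ) = 16.584926·(0.62938821 − 0.68076567·0.77709104) = 1.664651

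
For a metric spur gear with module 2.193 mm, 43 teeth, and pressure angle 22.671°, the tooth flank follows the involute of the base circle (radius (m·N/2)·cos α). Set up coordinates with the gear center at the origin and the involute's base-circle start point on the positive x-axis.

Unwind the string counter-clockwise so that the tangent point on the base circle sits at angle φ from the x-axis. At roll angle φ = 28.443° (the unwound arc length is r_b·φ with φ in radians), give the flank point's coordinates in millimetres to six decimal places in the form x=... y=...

x=48.541424 y=1.730811

pitch radius r_p = m·N/2 = 2.193·43/2 = 47.149500
base radius r_b = r_p·cos α = 47.149500·cos 22.671° = 43.506414
roll angle φ = 28.443° = 0.49642400 rad
x = r_b·(cos φ + φ·sin φ) = 43.506414·(0.87929137 + 0.49642400·0.47628424) = 48.541424
y = r_b·(sin φ − φ·cos φ) = 43.506414·(0.47628424 − 0.49642400·0.87929137) = 1.730811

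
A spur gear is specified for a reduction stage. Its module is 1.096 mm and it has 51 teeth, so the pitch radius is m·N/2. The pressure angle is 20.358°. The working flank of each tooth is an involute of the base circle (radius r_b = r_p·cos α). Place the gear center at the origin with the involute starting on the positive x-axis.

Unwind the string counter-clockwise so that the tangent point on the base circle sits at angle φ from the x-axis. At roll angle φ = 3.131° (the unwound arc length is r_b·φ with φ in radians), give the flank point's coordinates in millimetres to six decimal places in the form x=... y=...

pitch radius r_p = m·N/2 = 1.096·51/2 = 27.948000
base radius r_b = r_p·cos α = 27.948000·cos 20.358° = 26.202291
roll angle φ = 3.131° = 0.05464626 rad
x = r_b·(cos φ + φ·sin φ) = 26.202291·(0.99850726 + 0.05464626·0.05461907) = 26.241385
y = r_b·(sin φ − φ·cos φ) = 26.202291·(0.05461907 − 0.05464626·0.99850726) = 0.001425

x=26.241385 y=0.001425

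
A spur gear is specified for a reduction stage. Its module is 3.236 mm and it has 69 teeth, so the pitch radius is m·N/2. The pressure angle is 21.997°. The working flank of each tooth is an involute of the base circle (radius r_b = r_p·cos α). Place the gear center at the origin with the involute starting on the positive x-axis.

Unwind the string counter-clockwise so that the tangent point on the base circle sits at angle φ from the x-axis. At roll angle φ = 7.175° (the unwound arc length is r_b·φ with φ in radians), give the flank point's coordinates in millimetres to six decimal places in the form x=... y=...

pitch radius r_p = m·N/2 = 3.236·69/2 = 111.642000
base radius r_b = r_p·cos α = 111.642000·cos 21.997° = 103.514850
roll angle φ = 7.175° = 0.12522737 rad
x = r_b·(cos φ + φ·sin φ) = 103.514850·(0.99216929 + 0.12522737·0.12490033) = 104.323325
y = r_b·(sin φ − φ·cos φ) = 103.514850·(0.12490033 − 0.12522737·0.99216929) = 0.067655

x=104.323325 y=0.067655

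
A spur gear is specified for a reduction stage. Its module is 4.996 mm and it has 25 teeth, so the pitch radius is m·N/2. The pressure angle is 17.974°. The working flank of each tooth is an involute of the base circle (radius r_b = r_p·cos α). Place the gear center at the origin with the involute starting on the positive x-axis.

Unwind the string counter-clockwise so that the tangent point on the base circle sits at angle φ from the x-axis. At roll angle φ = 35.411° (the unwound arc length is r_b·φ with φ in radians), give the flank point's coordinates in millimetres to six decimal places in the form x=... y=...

x=69.686620 y=4.498294

pitch radius r_p = m·N/2 = 4.996·25/2 = 62.450000
base radius r_b = r_p·cos α = 62.450000·cos 17.974° = 59.402231
roll angle φ = 35.411° = 0.61803854 rad
x = r_b·(cos φ + φ·sin φ) = 59.402231·(0.81501657 + 0.61803854·0.57943765) = 69.686620
y = r_b·(sin φ − φ·cos φ) = 59.402231·(0.57943765 − 0.61803854·0.81501657) = 4.498294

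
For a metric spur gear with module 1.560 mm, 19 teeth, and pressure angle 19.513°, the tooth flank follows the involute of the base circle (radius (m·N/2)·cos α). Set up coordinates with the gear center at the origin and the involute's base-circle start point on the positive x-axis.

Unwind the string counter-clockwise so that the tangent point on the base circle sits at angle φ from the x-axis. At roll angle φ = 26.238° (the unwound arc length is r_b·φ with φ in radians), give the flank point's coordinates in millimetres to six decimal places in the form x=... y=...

x=15.357616 y=0.437853

pitch radius r_p = m·N/2 = 1.560·19/2 = 14.820000
base radius r_b = r_p·cos α = 14.820000·cos 19.513° = 13.968824
roll angle φ = 26.238° = 0.45793949 rad
x = r_b·(cos φ + φ·sin φ) = 13.968824·(0.89696535 + 0.45793949·0.44210084) = 15.357616
y = r_b·(sin φ − φ·cos φ) = 13.968824·(0.44210084 − 0.45793949·0.89696535) = 0.437853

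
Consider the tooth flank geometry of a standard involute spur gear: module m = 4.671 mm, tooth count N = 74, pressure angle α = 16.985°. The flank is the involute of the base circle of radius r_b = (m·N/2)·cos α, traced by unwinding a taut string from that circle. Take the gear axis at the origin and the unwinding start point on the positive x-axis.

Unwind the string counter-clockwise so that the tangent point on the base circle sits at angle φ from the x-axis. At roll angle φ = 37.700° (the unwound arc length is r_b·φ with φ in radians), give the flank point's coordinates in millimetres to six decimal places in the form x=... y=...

pitch radius r_p = m·N/2 = 4.671·74/2 = 172.827000
base radius r_b = r_p·cos α = 172.827000·cos 16.985° = 165.288505
roll angle φ = 37.700° = 0.65798913 rad
x = r_b·(cos φ + φ·sin φ) = 165.288505·(0.79122353 + 0.65798913·0.61152704) = 197.288637
y = r_b·(sin φ − φ·cos φ) = 165.288505·(0.61152704 − 0.65798913·0.79122353) = 15.026470

x=197.288637 y=15.026470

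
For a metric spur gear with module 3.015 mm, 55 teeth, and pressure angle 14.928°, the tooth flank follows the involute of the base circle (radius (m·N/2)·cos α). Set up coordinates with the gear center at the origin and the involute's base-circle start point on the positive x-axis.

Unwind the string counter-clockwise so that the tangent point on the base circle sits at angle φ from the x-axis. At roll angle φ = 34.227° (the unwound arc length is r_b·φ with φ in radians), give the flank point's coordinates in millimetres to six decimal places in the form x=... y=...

pitch radius r_p = m·N/2 = 3.015·55/2 = 82.912500
base radius r_b = r_p·cos α = 82.912500·cos 14.928° = 80.114228
roll angle φ = 34.227° = 0.59737384 rad
x = r_b·(cos φ + φ·sin φ) = 80.114228·(0.82681561 + 0.59737384·0.56247307) = 93.158612
y = r_b·(sin φ − φ·cos φ) = 80.114228·(0.56247307 − 0.59737384·0.82681561) = 5.492235

x=93.158612 y=5.492235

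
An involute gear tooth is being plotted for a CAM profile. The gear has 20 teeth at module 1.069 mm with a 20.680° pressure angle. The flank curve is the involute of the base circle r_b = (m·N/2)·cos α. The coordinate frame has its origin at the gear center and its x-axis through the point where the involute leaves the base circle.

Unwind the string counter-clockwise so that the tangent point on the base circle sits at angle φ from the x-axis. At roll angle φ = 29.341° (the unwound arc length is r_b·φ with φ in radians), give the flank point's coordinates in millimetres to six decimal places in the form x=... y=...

pitch radius r_p = m·N/2 = 1.069·20/2 = 10.690000
base radius r_b = r_p·cos α = 10.690000·cos 20.680° = 10.001215
roll angle φ = 29.341° = 0.51209706 rad
x = r_b·(cos φ + φ·sin φ) = 10.001215·(0.87171885 + 0.51209706·0.49000637) = 11.227861
y = r_b·(sin φ − φ·cos φ) = 10.001215·(0.49000637 − 0.51209706·0.87171885) = 0.436070

x=11.227861 y=0.436070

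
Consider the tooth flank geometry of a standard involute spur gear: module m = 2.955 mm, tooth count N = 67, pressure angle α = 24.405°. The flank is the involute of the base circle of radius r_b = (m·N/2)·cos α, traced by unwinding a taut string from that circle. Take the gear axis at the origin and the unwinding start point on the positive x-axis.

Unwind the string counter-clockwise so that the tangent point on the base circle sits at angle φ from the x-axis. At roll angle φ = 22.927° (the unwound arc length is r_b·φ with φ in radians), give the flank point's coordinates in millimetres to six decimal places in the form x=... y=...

x=97.078186 y=1.894677

pitch radius r_p = m·N/2 = 2.955·67/2 = 98.992500
base radius r_b = r_p·cos α = 98.992500·cos 24.405° = 90.147283
roll angle φ = 22.927° = 0.40015164 rad
x = r_b·(cos φ + φ·sin φ) = 90.147283·(0.92100193 + 0.40015164·0.38955801) = 97.078186
y = r_b·(sin φ − φ·cos φ) = 90.147283·(0.38955801 − 0.40015164·0.92100193) = 1.894677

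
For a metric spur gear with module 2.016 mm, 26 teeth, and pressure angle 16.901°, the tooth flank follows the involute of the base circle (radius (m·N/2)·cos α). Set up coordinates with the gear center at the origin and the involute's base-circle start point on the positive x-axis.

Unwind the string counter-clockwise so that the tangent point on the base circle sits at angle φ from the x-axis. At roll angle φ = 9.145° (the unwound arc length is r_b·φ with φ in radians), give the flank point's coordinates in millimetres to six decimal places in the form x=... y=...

x=25.393418 y=0.033901

pitch radius r_p = m·N/2 = 2.016·26/2 = 26.208000
base radius r_b = r_p·cos α = 26.208000·cos 16.901° = 25.076037
roll angle φ = 9.145° = 0.15961036 rad
x = r_b·(cos φ + φ·sin φ) = 25.076037·(0.98728929 + 0.15961036·0.15893353) = 25.393418
y = r_b·(sin φ − φ·cos φ) = 25.076037·(0.15893353 − 0.15961036·0.98728929) = 0.033901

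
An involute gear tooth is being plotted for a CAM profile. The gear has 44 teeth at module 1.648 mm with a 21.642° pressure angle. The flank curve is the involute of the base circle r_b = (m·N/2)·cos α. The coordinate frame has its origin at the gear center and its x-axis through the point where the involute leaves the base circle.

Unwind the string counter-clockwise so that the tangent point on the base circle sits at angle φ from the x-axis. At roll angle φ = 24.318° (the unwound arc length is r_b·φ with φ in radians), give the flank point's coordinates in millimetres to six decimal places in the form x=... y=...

x=36.600225 y=0.843496

pitch radius r_p = m·N/2 = 1.648·44/2 = 36.256000
base radius r_b = r_p·cos α = 36.256000·cos 21.642° = 33.700184
roll angle φ = 24.318° = 0.42442917 rad
x = r_b·(cos φ + φ·sin φ) = 33.700184·(0.91127395 + 0.42442917·0.41180066) = 36.600225
y = r_b·(sin φ − φ·cos φ) = 33.700184·(0.41180066 − 0.42442917·0.91127395) = 0.843496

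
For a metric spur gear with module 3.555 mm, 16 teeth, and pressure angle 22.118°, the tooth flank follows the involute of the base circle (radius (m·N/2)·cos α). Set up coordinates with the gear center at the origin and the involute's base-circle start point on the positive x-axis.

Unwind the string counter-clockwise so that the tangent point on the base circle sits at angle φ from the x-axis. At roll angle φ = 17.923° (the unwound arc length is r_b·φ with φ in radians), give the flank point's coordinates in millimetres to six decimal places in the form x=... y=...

pitch radius r_p = m·N/2 = 3.555·16/2 = 28.440000
base radius r_b = r_p·cos α = 28.440000·cos 22.118° = 26.347112
roll angle φ = 17.923° = 0.31281536 rad
x = r_b·(cos φ + φ·sin φ) = 26.347112·(0.95147095 + 0.31281536·0.30773859) = 27.604825
y = r_b·(sin φ − φ·cos φ) = 26.347112·(0.30773859 − 0.31281536·0.95147095) = 0.266208

x=27.604825 y=0.266208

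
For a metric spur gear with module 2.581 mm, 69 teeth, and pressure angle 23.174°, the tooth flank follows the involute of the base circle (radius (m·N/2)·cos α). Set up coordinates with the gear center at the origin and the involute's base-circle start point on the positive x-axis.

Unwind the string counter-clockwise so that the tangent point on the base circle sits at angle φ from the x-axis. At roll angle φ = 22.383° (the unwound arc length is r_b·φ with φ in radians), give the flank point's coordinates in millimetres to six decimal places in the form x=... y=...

pitch radius r_p = m·N/2 = 2.581·69/2 = 89.044500
base radius r_b = r_p·cos α = 89.044500·cos 23.174° = 81.859856
roll angle φ = 22.383° = 0.39065705 rad
x = r_b·(cos φ + φ·sin φ) = 81.859856·(0.92465906 + 0.39065705·0.38079604) = 87.869984
y = r_b·(sin φ − φ·cos φ) = 81.859856·(0.38079604 − 0.39065705·0.92465906) = 1.602117

x=87.869984 y=1.602117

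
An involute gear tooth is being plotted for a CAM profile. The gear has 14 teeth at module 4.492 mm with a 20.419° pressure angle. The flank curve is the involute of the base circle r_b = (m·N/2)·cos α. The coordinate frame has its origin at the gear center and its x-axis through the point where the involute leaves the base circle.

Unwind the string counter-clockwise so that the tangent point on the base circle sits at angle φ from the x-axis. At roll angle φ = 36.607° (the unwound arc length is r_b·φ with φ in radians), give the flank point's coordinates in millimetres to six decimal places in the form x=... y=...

x=34.882843 y=2.458809

pitch radius r_p = m·N/2 = 4.492·14/2 = 31.444000
base radius r_b = r_p·cos α = 31.444000·cos 20.419° = 29.468259
roll angle φ = 36.607° = 0.63891268 rad
x = r_b·(cos φ + φ·sin φ) = 29.468259·(0.80274463 + 0.63891268·0.59632295) = 34.882843
y = r_b·(sin φ − φ·cos φ) = 29.468259·(0.59632295 − 0.63891268·0.80274463) = 2.458809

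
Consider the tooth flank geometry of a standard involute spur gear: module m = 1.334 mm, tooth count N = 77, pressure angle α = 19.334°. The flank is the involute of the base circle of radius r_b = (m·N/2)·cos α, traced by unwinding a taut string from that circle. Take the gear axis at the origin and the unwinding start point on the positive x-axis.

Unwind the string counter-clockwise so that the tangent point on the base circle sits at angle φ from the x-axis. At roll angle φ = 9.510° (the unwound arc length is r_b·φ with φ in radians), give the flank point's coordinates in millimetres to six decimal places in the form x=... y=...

pitch radius r_p = m·N/2 = 1.334·77/2 = 51.359000
base radius r_b = r_p·cos α = 51.359000·cos 19.334° = 48.462591
roll angle φ = 9.510° = 0.16598081 rad
x = r_b·(cos φ + φ·sin φ) = 48.462591·(0.98625678 + 0.16598081·0.16521974) = 49.125564
y = r_b·(sin φ − φ·cos φ) = 48.462591·(0.16521974 − 0.16598081·0.98625678) = 0.073665

x=49.125564 y=0.073665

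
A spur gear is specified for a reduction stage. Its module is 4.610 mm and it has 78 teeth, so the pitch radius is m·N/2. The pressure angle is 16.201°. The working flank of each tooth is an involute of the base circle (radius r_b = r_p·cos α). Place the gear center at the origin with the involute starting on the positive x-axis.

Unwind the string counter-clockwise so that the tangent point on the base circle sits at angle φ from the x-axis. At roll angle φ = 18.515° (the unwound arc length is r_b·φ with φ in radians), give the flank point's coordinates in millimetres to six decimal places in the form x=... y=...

pitch radius r_p = m·N/2 = 4.610·78/2 = 179.790000
base radius r_b = r_p·cos α = 179.790000·cos 16.201° = 172.650326
roll angle φ = 18.515° = 0.32314771 rad
x = r_b·(cos φ + φ·sin φ) = 172.650326·(0.94824055 + 0.32314771·0.31755292) = 181.430813
y = r_b·(sin φ − φ·cos φ) = 172.650326·(0.31755292 − 0.32314771·0.94824055) = 1.921797

x=181.430813 y=1.921797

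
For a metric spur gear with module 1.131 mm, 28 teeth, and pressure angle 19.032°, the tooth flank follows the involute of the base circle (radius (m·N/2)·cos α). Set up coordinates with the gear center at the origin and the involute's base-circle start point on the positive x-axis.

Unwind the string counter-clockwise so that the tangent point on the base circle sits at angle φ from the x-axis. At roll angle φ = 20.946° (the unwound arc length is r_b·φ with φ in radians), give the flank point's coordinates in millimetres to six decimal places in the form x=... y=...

x=15.935527 y=0.240534

pitch radius r_p = m·N/2 = 1.131·28/2 = 15.834000
base radius r_b = r_p·cos α = 15.834000·cos 19.032° = 14.968460
roll angle φ = 20.946° = 0.36557667 rad
x = r_b·(cos φ + φ·sin φ) = 14.968460·(0.93391777 + 0.36557667·0.35748791) = 15.935527
y = r_b·(sin φ − φ·cos φ) = 14.968460·(0.35748791 − 0.36557667·0.93391777) = 0.240534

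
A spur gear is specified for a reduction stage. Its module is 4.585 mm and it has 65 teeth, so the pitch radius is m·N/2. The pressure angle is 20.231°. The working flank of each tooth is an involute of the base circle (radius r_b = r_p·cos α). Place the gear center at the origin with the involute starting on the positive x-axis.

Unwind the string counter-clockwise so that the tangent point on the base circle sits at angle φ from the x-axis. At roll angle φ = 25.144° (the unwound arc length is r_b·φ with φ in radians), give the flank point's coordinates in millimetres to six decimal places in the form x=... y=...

x=152.641596 y=3.863618

pitch radius r_p = m·N/2 = 4.585·65/2 = 149.012500
base radius r_b = r_p·cos α = 149.012500·cos 20.231° = 139.819332
roll angle φ = 25.144° = 0.43884559 rad
x = r_b·(cos φ + φ·sin φ) = 139.819332·(0.90524277 + 0.43884559·0.42489472) = 152.641596
y = r_b·(sin φ − φ·cos φ) = 139.819332·(0.42489472 − 0.43884559·0.90524277) = 3.863618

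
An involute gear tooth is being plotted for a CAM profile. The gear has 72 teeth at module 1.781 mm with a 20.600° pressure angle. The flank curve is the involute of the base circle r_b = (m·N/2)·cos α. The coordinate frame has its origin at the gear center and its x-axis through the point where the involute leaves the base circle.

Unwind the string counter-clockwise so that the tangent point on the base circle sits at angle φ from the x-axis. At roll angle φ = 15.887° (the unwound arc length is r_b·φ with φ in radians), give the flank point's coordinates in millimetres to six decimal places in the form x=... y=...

x=62.279400 y=0.423218

pitch radius r_p = m·N/2 = 1.781·72/2 = 64.116000
base radius r_b = r_p·cos α = 64.116000·cos 20.600° = 60.016393
roll angle φ = 15.887° = 0.27728046 rad
x = r_b·(cos φ + φ·sin φ) = 60.016393·(0.96180344 + 0.27728046·0.27374100) = 62.279400
y = r_b·(sin φ − φ·cos φ) = 60.016393·(0.27374100 − 0.27728046·0.96180344) = 0.423218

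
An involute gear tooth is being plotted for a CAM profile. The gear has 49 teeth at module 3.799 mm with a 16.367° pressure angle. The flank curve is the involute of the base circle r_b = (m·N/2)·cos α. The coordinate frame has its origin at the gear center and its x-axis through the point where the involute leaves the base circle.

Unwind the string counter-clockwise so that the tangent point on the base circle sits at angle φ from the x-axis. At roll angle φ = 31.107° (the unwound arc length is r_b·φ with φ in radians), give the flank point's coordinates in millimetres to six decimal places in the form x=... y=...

x=101.511287 y=4.624867

pitch radius r_p = m·N/2 = 3.799·49/2 = 93.075500
base radius r_b = r_p·cos α = 93.075500·cos 16.367° = 89.303749
roll angle φ = 31.107° = 0.54291957 rad
x = r_b·(cos φ + φ·sin φ) = 89.303749·(0.85620397 + 0.54291957·0.51663794) = 101.511287
y = r_b·(sin φ − φ·cos φ) = 89.303749·(0.51663794 − 0.54291957·0.85620397) = 4.624867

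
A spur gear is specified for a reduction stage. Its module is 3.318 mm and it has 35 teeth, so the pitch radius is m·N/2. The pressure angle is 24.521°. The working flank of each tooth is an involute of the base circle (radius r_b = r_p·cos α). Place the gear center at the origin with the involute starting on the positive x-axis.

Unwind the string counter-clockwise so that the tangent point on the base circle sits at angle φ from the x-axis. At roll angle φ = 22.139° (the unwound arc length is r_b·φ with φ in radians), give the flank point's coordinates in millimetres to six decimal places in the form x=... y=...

pitch radius r_p = m·N/2 = 3.318·35/2 = 58.065000
base radius r_b = r_p·cos α = 58.065000·cos 24.521° = 52.828072
roll angle φ = 22.139° = 0.38639844 rad
x = r_b·(cos φ + φ·sin φ) = 52.828072·(0.92627233 + 0.38639844·0.37685484) = 56.625801
y = r_b·(sin φ − φ·cos φ) = 52.828072·(0.37685484 − 0.38639844·0.92627233) = 1.000810

x=56.625801 y=1.000810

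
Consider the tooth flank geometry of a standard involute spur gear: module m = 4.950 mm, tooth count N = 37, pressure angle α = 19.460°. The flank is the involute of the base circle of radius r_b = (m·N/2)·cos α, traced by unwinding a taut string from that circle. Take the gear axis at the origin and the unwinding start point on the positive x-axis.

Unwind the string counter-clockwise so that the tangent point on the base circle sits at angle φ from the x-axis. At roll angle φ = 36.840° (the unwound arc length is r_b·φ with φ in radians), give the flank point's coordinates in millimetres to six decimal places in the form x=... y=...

x=102.389147 y=7.339025

pitch radius r_p = m·N/2 = 4.950·37/2 = 91.575000
base radius r_b = r_p·cos α = 91.575000·cos 19.460° = 86.343714
roll angle φ = 36.840° = 0.64297930 rad
x = r_b·(cos φ + φ·sin φ) = 86.343714·(0.80031298 + 0.64297930·0.59958247) = 102.389147
y = r_b·(sin φ − φ·cos φ) = 86.343714·(0.59958247 − 0.64297930·0.80031298) = 7.339025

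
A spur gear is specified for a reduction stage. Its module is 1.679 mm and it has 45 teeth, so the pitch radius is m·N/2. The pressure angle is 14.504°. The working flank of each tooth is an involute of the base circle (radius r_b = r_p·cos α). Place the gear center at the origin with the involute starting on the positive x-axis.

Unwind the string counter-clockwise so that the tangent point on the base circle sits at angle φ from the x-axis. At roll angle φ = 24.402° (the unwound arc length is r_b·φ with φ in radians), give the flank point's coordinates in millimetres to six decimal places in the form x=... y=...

x=39.741610 y=0.924817

pitch radius r_p = m·N/2 = 1.679·45/2 = 37.777500
base radius r_b = r_p·cos α = 37.777500·cos 14.504° = 36.573537
roll angle φ = 24.402° = 0.42589524 rad
x = r_b·(cos φ + φ·sin φ) = 36.573537·(0.91066924 + 0.42589524·0.41313622) = 39.741610
y = r_b·(sin φ − φ·cos φ) = 36.573537·(0.41313622 − 0.42589524·0.91066924) = 0.924817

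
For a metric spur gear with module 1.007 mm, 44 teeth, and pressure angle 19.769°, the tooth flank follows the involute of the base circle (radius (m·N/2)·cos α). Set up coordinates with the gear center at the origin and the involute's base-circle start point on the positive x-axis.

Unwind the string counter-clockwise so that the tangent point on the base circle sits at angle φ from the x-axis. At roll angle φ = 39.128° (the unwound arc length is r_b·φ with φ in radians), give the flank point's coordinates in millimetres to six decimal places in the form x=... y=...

pitch radius r_p = m·N/2 = 1.007·44/2 = 22.154000
base radius r_b = r_p·cos α = 22.154000·cos 19.769° = 20.848330
roll angle φ = 39.128° = 0.68291243 rad
x = r_b·(cos φ + φ·sin φ) = 20.848330·(0.77573811 + 0.68291243·0.63105498) = 25.157542
y = r_b·(sin φ − φ·cos φ) = 20.848330·(0.63105498 − 0.68291243·0.77573811) = 2.111806

x=25.157542 y=2.111806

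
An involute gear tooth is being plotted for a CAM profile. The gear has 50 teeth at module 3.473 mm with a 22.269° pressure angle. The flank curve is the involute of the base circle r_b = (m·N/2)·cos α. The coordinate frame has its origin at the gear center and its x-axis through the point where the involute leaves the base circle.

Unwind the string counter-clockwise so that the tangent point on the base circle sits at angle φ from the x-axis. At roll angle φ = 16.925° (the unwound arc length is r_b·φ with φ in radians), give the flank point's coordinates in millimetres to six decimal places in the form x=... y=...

pitch radius r_p = m·N/2 = 3.473·50/2 = 86.825000
base radius r_b = r_p·cos α = 86.825000·cos 22.269° = 80.349148
roll angle φ = 16.925° = 0.29539698 rad
x = r_b·(cos φ + φ·sin φ) = 80.349148·(0.95668665 + 0.29539698·0.29111965) = 83.778651
y = r_b·(sin φ − φ·cos φ) = 80.349148·(0.29111965 − 0.29539698·0.95668665) = 0.684359

x=83.778651 y=0.684359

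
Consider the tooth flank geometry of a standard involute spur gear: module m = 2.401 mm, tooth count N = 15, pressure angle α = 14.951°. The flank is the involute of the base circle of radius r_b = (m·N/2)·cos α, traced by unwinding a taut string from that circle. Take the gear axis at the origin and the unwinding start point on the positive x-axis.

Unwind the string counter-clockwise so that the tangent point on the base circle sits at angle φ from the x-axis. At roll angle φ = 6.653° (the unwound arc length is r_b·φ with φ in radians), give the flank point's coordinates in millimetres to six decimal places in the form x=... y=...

pitch radius r_p = m·N/2 = 2.401·15/2 = 18.007500
base radius r_b = r_p·cos α = 18.007500·cos 14.951° = 17.397889
roll angle φ = 6.653° = 0.11611676 rad
x = r_b·(cos φ + φ·sin φ) = 17.397889·(0.99326602 + 0.11611676·0.11585600) = 17.514783
y = r_b·(sin φ − φ·cos φ) = 17.397889·(0.11585600 − 0.11611676·0.99326602) = 0.009067

x=17.514783 y=0.009067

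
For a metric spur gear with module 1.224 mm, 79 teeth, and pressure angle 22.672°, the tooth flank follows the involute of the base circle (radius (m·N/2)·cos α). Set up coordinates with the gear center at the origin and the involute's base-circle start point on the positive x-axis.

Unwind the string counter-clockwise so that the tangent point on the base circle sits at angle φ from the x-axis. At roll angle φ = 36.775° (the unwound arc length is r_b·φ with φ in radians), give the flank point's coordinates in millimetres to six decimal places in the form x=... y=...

x=52.876291 y=3.772441

pitch radius r_p = m·N/2 = 1.224·79/2 = 48.348000
base radius r_b = r_p·cos α = 48.348000·cos 22.672° = 44.611984
roll angle φ = 36.775° = 0.64184483 rad
x = r_b·(cos φ + φ·sin φ) = 44.611984·(0.80099267 + 0.64184483·0.59867416) = 52.876291
y = r_b·(sin φ − φ·cos φ) = 44.611984·(0.59867416 − 0.64184483·0.80099267) = 3.772441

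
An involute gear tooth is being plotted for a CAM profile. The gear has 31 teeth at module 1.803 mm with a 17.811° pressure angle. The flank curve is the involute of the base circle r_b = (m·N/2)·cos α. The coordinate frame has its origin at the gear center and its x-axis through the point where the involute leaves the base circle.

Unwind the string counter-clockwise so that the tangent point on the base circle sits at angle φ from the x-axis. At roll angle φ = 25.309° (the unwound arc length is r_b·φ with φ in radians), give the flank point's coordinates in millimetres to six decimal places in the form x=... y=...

pitch radius r_p = m·N/2 = 1.803·31/2 = 27.946500
base radius r_b = r_p·cos α = 27.946500·cos 17.811° = 26.607043
roll angle φ = 25.309° = 0.44172538 rad
x = r_b·(cos φ + φ·sin φ) = 26.607043·(0.90401541 + 0.44172538·0.42749987) = 29.077586
y = r_b·(sin φ − φ·cos φ) = 26.607043·(0.42749987 − 0.44172538·0.90401541) = 0.749609

x=29.077586 y=0.749609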